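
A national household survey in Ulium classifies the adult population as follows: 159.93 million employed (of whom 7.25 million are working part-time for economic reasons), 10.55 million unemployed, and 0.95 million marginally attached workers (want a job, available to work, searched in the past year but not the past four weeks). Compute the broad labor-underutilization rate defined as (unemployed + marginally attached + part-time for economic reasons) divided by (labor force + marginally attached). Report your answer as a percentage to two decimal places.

Broad underutilization rate ≈ 10.94%.

Labor force = 159.93 + 10.55 = 170.48 million.
Numerator = 10.55 + 0.95 + 7.25 = 18.75 million.
Denominator = 170.48 + 0.95 = 171.43 million.
Broad rate = 18.75 / 171.43 = 10.94%.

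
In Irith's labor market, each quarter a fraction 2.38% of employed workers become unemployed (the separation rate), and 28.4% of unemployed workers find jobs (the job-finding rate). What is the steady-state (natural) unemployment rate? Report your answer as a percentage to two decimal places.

Steady-state unemployment rate ≈ 7.73%.

At steady state the flows balance: s·E = f·U, so U/(E+U) = s/(s+f).
u* = 2.38 / (2.38 + 28.4) = 2.38 / 30.78 = 7.73%.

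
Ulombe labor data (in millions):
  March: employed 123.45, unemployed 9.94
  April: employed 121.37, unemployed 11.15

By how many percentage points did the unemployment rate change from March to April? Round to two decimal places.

March: labor force = 123.45 + 9.94 = 133.39; u = 9.94/133.39 = 7.45%.
April: labor force = 121.37 + 11.15 = 132.52; u = 11.15/132.52 = 8.41%.
Change = 8.41% − 7.45% = +0.96 pp.

The unemployment rate changed by +0.96 percentage points.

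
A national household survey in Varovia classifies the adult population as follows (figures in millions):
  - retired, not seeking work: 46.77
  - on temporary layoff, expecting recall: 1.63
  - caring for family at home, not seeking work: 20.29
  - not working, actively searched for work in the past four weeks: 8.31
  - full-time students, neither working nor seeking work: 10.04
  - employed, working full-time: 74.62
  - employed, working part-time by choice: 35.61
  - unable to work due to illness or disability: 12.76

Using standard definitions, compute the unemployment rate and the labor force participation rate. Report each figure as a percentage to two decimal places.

Employed = 74.62 + 35.61 = 110.23 million.
Unemployed = 1.63 + 8.31 = 9.94 million (jobless and actively searching, or on temporary layoff).
Labor force = 110.23 + 9.94 = 120.17 million.
Not in labor force = 46.77 + 20.29 + 10.04 + 12.76 = 89.86 million (those not working and not actively searching are outside the labor force).
Civilian working-age population = 120.17 + 89.86 = 210.03 million.
Unemployment rate = 9.94 / 120.17 = 8.27%.
Labor force participation rate = 120.17 / 210.03 = 57.22%.

Unemployment rate ≈ 8.27%; labor force participation rate ≈ 57.22%.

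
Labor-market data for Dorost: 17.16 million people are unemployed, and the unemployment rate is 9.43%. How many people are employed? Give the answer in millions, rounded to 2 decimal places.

About 164.81 million are employed.

Labor force = U / u = 17.16 / 0.0943 ≈ 181.97 million.
Employed = labor force − unemployed = 181.97 − 17.16 = 164.81 million.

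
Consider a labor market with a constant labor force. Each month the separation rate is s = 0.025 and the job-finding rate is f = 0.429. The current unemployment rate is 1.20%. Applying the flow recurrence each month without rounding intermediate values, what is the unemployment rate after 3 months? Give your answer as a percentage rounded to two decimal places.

Unemployment rate after three months ≈ 4.81%.

With a fixed labor force, u_{t+1} = u_t + s·(1−u_t) − f·u_t = u_t·(1−s−f) + s.
Here 1−s−f = 0.546 and s = 0.025.
u_1 = 0.012000 × 0.546 + 0.025 = 0.031552.
u_2 = 0.031552 × 0.546 + 0.025 = 0.042227.
u_3 = 0.042227 × 0.546 + 0.025 = 0.048056.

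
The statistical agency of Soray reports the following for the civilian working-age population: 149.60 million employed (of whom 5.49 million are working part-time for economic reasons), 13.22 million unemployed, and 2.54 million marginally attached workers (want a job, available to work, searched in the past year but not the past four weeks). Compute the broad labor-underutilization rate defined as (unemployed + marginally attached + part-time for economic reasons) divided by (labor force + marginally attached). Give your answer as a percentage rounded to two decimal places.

Labor force = 149.60 + 13.22 = 162.82 million.
Numerator = 13.22 + 2.54 + 5.49 = 21.25 million.
Denominator = 162.82 + 2.54 = 165.36 million.
Broad rate = 21.25 / 165.36 = 12.85%.

Broad underutilization rate ≈ 12.85%.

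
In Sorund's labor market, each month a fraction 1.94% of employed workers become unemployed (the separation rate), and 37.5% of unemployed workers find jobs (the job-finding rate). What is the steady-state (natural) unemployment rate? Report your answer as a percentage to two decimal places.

Steady-state unemployment rate ≈ 4.92%.

At steady state the flows balance: s·E = f·U, so U/(E+U) = s/(s+f).
u* = 1.94 / (1.94 + 37.5) = 1.94 / 39.44 = 4.92%.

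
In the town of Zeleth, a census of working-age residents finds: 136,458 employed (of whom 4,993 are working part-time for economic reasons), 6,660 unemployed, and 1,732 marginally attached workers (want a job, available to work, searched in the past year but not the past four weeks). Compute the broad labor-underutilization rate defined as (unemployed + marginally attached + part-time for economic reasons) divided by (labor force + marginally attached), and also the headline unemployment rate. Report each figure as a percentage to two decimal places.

Broad underutilization rate ≈ 9.24%; headline unemployment rate ≈ 4.65%.

Labor force = 136,458 + 6,660 = 143,118.
Numerator = 6,660 + 1,732 + 4,993 = 13,385.
Denominator = 143,118 + 1,732 = 144,850.
Broad rate = 13,385 / 144,850 = 9.24%.
Headline unemployment rate = 6,660 / 143,118 = 4.65%.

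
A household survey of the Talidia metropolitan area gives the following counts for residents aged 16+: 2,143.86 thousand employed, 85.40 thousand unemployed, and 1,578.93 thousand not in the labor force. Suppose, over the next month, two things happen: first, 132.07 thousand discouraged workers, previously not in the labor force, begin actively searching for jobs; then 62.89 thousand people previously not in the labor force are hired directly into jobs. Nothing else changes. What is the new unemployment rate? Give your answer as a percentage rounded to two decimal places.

Initially, labor force = 2,143.86 + 85.40 = 2,229.26 thousand, so u = 85.40/2,229.26 = 3.83%.
After the first change, unemployed and labor force both rise by 132.07 → E = 2,143.86, U = 217.47, labor force = 2,361.33 thousand.
After the second change, employed and labor force both rise by 62.89; unemployed unchanged → E = 2,206.75, U = 217.47, labor force = 2,424.22 thousand.
New unemployment rate = 217.47 / 2,424.22 = 8.97%.

New unemployment rate ≈ 8.97%.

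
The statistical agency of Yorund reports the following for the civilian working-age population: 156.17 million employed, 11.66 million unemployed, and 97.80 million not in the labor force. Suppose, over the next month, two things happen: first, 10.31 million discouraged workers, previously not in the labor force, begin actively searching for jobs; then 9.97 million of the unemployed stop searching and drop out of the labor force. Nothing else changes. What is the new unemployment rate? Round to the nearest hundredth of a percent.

Initially, labor force = 156.17 + 11.66 = 167.83 million, so u = 11.66/167.83 = 6.95%.
After the first change, unemployed and labor force both rise by 10.31 → E = 156.17, U = 21.97, labor force = 178.14 million.
After the second change, unemployed and labor force both fall by 9.97 → E = 156.17, U = 12.00, labor force = 168.17 million.
New unemployment rate = 12.00 / 168.17 = 7.14%.

New unemployment rate ≈ 7.14%.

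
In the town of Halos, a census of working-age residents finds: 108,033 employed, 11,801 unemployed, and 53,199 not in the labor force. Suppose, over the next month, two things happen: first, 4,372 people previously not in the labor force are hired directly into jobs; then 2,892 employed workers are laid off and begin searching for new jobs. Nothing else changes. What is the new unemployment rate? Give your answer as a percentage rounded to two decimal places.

New unemployment rate ≈ 11.83%.

Initially, labor force = 108,033 + 11,801 = 119,834, so u = 11,801/119,834 = 9.85%.
After the first change, employed and labor force both rise by 4,372; unemployed unchanged → E = 112,405, U = 11,801, labor force = 124,206.
After the second change, employed falls and unemployed rises by 2,892; labor force unchanged → E = 109,513, U = 14,693, labor force = 124,206.
New unemployment rate = 14,693 / 124,206 = 11.83%.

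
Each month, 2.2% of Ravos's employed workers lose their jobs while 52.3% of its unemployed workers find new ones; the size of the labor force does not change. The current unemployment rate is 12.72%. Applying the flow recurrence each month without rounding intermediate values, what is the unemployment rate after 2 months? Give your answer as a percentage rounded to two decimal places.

Unemployment rate after two months ≈ 5.83%.

With a fixed labor force, u_{t+1} = u_t + s·(1−u_t) − f·u_t = u_t·(1−s−f) + s.
Here 1−s−f = 0.455 and s = 0.022.
u_1 = 0.127200 × 0.455 + 0.022 = 0.079876.
u_2 = 0.079876 × 0.455 + 0.022 = 0.058344.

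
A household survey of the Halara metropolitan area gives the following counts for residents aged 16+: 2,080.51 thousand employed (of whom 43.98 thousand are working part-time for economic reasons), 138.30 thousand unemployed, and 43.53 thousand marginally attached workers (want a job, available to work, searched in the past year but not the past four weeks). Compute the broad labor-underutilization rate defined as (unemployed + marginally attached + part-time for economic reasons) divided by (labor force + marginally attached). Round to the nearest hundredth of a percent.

Labor force = 2,080.51 + 138.30 = 2,218.81 thousand.
Numerator = 138.30 + 43.53 + 43.98 = 225.81 thousand.
Denominator = 2,218.81 + 43.53 = 2,262.34 thousand.
Broad rate = 225.81 / 2,262.34 = 9.98%.

Broad underutilization rate ≈ 9.98%.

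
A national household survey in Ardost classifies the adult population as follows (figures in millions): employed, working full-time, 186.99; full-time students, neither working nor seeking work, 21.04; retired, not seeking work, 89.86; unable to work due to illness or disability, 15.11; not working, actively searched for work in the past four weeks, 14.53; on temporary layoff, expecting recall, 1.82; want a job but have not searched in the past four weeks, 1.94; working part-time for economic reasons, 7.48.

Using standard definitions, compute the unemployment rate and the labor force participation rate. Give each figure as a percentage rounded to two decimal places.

Employed = 186.99 + 7.48 = 194.47 million (anyone who worked, including part-time for economic reasons, counts as employed).
Unemployed = 14.53 + 1.82 = 16.35 million (jobless and actively searching, or on temporary layoff).
Labor force = 194.47 + 16.35 = 210.82 million.
Not in labor force = 21.04 + 89.86 + 15.11 + 1.94 = 127.95 million (those not working and not actively searching are outside the labor force — including those who want a job but have given up searching).
Civilian working-age population = 210.82 + 127.95 = 338.77 million.
Unemployment rate = 16.35 / 210.82 = 7.76%.
Labor force participation rate = 210.82 / 338.77 = 62.23%.

Unemployment rate ≈ 7.76%; labor force participation rate ≈ 62.23%.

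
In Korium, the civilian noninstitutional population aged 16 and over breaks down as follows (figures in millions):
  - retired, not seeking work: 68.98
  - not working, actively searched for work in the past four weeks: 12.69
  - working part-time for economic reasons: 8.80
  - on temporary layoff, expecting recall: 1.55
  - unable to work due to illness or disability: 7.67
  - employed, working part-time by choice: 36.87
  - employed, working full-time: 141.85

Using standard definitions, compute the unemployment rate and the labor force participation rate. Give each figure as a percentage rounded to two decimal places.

Unemployment rate ≈ 7.06%; labor force participation rate ≈ 72.47%.

Employed = 8.80 + 36.87 + 141.85 = 187.52 million (anyone who worked, including part-time for economic reasons, counts as employed).
Unemployed = 12.69 + 1.55 = 14.24 million (jobless and actively searching, or on temporary layoff).
Labor force = 187.52 + 14.24 = 201.76 million.
Not in labor force = 68.98 + 7.67 = 76.65 million (those not working and not actively searching are outside the labor force).
Civilian working-age population = 201.76 + 76.65 = 278.41 million.
Unemployment rate = 14.24 / 201.76 = 7.06%.
Labor force participation rate = 201.76 / 278.41 = 72.47%.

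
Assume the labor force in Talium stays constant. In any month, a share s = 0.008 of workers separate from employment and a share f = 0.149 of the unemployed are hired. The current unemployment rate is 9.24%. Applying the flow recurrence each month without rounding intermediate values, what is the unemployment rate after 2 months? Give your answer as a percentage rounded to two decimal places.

Unemployment rate after two months ≈ 8.04%.

With a fixed labor force, u_{t+1} = u_t + s·(1−u_t) − f·u_t = u_t·(1−s−f) + s.
Here 1−s−f = 0.843 and s = 0.008.
u_1 = 0.092400 × 0.843 + 0.008 = 0.085893.
u_2 = 0.085893 × 0.843 + 0.008 = 0.080408.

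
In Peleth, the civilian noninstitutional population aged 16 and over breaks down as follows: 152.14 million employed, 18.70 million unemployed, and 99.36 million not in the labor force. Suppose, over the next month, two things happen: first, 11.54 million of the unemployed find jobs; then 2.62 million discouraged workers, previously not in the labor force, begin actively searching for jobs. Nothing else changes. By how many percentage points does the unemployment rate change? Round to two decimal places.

Initially, labor force = 152.14 + 18.70 = 170.84 million, so u = 18.70/170.84 = 10.95%.
After the first change, unemployed falls and employed rises by 11.54; labor force unchanged → E = 163.68, U = 7.16, labor force = 170.84 million.
After the second change, unemployed and labor force both rise by 2.62 → E = 163.68, U = 9.78, labor force = 173.46 million.
New unemployment rate = 9.78 / 173.46 = 5.64%.
Change = 5.64% − 10.95% = −5.31 percentage points.

The unemployment rate changes by −5.31 percentage points.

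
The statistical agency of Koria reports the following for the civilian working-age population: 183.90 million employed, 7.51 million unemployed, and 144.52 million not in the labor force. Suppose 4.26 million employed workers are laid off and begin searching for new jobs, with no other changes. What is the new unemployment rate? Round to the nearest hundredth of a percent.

Initially, labor force = 183.90 + 7.51 = 191.41 million, so u = 7.51/191.41 = 3.92%.
After the change, employed falls and unemployed rises by 4.26; labor force unchanged → E = 179.64, U = 11.77, labor force = 191.41 million.
New unemployment rate = 11.77 / 191.41 = 6.15%.

New unemployment rate ≈ 6.15%.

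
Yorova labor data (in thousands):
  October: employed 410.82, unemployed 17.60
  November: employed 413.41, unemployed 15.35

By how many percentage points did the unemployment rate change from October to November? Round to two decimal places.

The unemployment rate changed by −0.53 percentage points.

October: labor force = 410.82 + 17.60 = 428.42; u = 17.60/428.42 = 4.11%.
November: labor force = 413.41 + 15.35 = 428.76; u = 15.35/428.76 = 3.58%.
Change = 3.58% − 4.11% = −0.53 pp.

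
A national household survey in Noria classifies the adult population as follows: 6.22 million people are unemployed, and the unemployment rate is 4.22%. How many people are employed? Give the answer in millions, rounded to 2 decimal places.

Labor force = U / u = 6.22 / 0.0422 ≈ 147.39 million.
Employed = labor force − unemployed = 147.39 − 6.22 = 141.17 million.

About 141.17 million are employed.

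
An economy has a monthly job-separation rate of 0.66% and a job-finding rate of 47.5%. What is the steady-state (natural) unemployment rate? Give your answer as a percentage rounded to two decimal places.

Steady-state unemployment rate ≈ 1.37%.

At steady state the flows balance: s·E = f·U, so U/(E+U) = s/(s+f).
u* = 0.66 / (0.66 + 47.5) = 0.66 / 48.16 = 1.37%.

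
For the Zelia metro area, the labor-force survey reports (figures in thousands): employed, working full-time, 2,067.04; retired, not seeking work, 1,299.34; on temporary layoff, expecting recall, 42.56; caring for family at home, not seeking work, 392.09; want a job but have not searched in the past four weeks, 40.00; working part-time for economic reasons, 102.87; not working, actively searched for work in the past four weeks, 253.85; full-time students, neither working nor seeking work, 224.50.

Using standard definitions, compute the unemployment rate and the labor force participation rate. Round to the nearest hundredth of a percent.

Unemployment rate ≈ 12.02%; labor force participation rate ≈ 55.77%.

Employed = 2,067.04 + 102.87 = 2,169.91 thousand (anyone who worked, including part-time for economic reasons, counts as employed).
Unemployed = 42.56 + 253.85 = 296.41 thousand (jobless and actively searching, or on temporary layoff).
Labor force = 2,169.91 + 296.41 = 2,466.32 thousand.
Not in labor force = 1,299.34 + 392.09 + 40.00 + 224.50 = 1,955.93 thousand (those not working and not actively searching are outside the labor force — including those who want a job but have given up searching).
Civilian working-age population = 2,466.32 + 1,955.93 = 4,422.25 thousand.
Unemployment rate = 296.41 / 2,466.32 = 12.02%.
Labor force participation rate = 2,466.32 / 4,422.25 = 55.77%.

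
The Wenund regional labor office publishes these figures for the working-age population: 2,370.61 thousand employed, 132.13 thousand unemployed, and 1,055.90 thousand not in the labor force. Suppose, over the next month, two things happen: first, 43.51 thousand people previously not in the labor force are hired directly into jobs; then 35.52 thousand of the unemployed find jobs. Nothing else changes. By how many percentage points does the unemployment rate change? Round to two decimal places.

Initially, labor force = 2,370.61 + 132.13 = 2,502.74 thousand, so u = 132.13/2,502.74 = 5.28%.
After the first change, employed and labor force both rise by 43.51; unemployed unchanged → E = 2,414.12, U = 132.13, labor force = 2,546.25 thousand.
After the second change, unemployed falls and employed rises by 35.52; labor force unchanged → E = 2,449.64, U = 96.61, labor force = 2,546.25 thousand.
New unemployment rate = 96.61 / 2,546.25 = 3.79%.
Change = 3.79% − 5.28% = −1.49 percentage points.

The unemployment rate changes by −1.49 percentage points.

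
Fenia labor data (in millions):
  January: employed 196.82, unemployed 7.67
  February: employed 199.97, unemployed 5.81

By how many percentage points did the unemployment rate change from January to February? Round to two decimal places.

The unemployment rate changed by −0.93 percentage points.

January: labor force = 196.82 + 7.67 = 204.49; u = 7.67/204.49 = 3.75%.
February: labor force = 199.97 + 5.81 = 205.78; u = 5.81/205.78 = 2.82%.
Change = 2.82% − 3.75% = −0.93 pp.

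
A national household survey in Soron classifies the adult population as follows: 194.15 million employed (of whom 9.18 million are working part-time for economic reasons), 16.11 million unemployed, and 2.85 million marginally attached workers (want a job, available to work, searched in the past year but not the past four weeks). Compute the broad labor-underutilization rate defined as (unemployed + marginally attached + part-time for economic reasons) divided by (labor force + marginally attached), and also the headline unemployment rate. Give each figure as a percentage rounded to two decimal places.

Labor force = 194.15 + 16.11 = 210.26 million.
Numerator = 16.11 + 2.85 + 9.18 = 28.14 million.
Denominator = 210.26 + 2.85 = 213.11 million.
Broad rate = 28.14 / 213.11 = 13.20%.
Headline unemployment rate = 16.11 / 210.26 = 7.66%.

Broad underutilization rate ≈ 13.20%; headline unemployment rate ≈ 7.66%.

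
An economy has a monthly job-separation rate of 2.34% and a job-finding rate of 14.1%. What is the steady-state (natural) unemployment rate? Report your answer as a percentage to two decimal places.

Steady-state unemployment rate ≈ 14.23%.

At steady state the flows balance: s·E = f·U, so U/(E+U) = s/(s+f).
u* = 2.34 / (2.34 + 14.1) = 2.34 / 16.44 = 14.23%.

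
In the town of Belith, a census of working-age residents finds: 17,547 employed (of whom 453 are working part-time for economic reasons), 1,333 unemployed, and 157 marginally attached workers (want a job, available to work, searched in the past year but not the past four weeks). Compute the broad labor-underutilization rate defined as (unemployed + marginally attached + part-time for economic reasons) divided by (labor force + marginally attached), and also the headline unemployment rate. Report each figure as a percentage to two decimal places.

Labor force = 17,547 + 1,333 = 18,880.
Numerator = 1,333 + 157 + 453 = 1,943.
Denominator = 18,880 + 157 = 19,037.
Broad rate = 1,943 / 19,037 = 10.21%.
Headline unemployment rate = 1,333 / 18,880 = 7.06%.

Broad underutilization rate ≈ 10.21%; headline unemployment rate ≈ 7.06%.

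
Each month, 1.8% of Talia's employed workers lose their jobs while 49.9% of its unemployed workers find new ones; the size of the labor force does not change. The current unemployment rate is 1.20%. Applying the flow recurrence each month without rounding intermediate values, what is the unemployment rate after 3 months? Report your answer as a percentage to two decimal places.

Unemployment rate after three months ≈ 3.22%.

With a fixed labor force, u_{t+1} = u_t + s·(1−u_t) − f·u_t = u_t·(1−s−f) + s.
Here 1−s−f = 0.483 and s = 0.018.
u_1 = 0.012000 × 0.483 + 0.018 = 0.023796.
u_2 = 0.023796 × 0.483 + 0.018 = 0.029493.
u_3 = 0.029493 × 0.483 + 0.018 = 0.032245.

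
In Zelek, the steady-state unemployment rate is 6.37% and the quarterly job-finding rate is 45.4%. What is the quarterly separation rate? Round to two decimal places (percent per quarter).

From u* = s/(s+f): s = u·f/(1−u).
s = 0.0637 × 45.4 / (1 − 0.0637) = 2.8920 / 0.9363 ≈ 3.09% per quarter.

Separation rate ≈ 3.09% per quarter.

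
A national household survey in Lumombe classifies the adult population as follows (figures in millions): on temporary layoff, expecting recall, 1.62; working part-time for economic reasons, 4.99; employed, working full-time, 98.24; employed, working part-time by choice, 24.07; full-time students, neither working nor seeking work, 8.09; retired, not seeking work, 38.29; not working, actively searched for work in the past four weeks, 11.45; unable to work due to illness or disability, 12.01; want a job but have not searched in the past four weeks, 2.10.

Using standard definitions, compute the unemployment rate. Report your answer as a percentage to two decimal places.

Unemployment rate ≈ 9.31%.

Employed = 4.99 + 98.24 + 24.07 = 127.30 million (anyone who worked, including part-time for economic reasons, counts as employed).
Unemployed = 1.62 + 11.45 = 13.07 million (jobless and actively searching, or on temporary layoff).
Labor force = 127.30 + 13.07 = 140.37 million.
Unemployment rate = 13.07 / 140.37 = 9.31%.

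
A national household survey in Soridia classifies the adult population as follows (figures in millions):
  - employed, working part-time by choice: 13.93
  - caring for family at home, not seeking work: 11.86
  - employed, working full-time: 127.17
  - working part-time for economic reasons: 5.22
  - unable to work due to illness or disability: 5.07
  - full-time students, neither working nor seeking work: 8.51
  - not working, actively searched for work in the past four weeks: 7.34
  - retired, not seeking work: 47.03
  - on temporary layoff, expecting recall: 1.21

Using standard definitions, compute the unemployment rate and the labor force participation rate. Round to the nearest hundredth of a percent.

Unemployment rate ≈ 5.52%; labor force participation rate ≈ 68.12%.

Employed = 13.93 + 127.17 + 5.22 = 146.32 million (anyone who worked, including part-time for economic reasons, counts as employed).
Unemployed = 7.34 + 1.21 = 8.55 million (jobless and actively searching, or on temporary layoff).
Labor force = 146.32 + 8.55 = 154.87 million.
Not in labor force = 11.86 + 5.07 + 8.51 + 47.03 = 72.47 million (those not working and not actively searching are outside the labor force).
Civilian working-age population = 154.87 + 72.47 = 227.34 million.
Unemployment rate = 8.55 / 154.87 = 5.52%.
Labor force participation rate = 154.87 / 227.34 = 68.12%.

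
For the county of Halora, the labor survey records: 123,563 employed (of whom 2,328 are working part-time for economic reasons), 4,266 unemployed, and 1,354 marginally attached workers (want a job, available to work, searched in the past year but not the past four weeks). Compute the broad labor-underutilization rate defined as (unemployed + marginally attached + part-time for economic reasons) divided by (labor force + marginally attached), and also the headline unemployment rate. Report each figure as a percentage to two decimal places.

Broad underutilization rate ≈ 6.15%; headline unemployment rate ≈ 3.34%.

Labor force = 123,563 + 4,266 = 127,829.
Numerator = 4,266 + 1,354 + 2,328 = 7,948.
Denominator = 127,829 + 1,354 = 129,183.
Broad rate = 7,948 / 129,183 = 6.15%.
Headline unemployment rate = 4,266 / 127,829 = 3.34%.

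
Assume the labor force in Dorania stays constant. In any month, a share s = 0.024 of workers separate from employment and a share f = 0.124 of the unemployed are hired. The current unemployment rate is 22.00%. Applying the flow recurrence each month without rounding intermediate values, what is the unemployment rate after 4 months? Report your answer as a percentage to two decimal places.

With a fixed labor force, u_{t+1} = u_t + s·(1−u_t) − f·u_t = u_t·(1−s−f) + s.
Here 1−s−f = 0.852 and s = 0.024.
u_1 = 0.220000 × 0.852 + 0.024 = 0.211440.
u_2 = 0.211440 × 0.852 + 0.024 = 0.204147.
u_3 = 0.204147 × 0.852 + 0.024 = 0.197933.
u_4 = 0.197933 × 0.852 + 0.024 = 0.192639.

Unemployment rate after four months ≈ 19.26%.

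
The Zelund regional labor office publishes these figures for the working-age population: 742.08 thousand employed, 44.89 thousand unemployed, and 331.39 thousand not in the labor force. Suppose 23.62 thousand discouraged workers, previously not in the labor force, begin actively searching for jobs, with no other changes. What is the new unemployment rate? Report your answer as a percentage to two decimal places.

Initially, labor force = 742.08 + 44.89 = 786.97 thousand, so u = 44.89/786.97 = 5.70%.
After the change, unemployed and labor force both rise by 23.62 → E = 742.08, U = 68.51, labor force = 810.59 thousand.
New unemployment rate = 68.51 / 810.59 = 8.45%.

New unemployment rate ≈ 8.45%.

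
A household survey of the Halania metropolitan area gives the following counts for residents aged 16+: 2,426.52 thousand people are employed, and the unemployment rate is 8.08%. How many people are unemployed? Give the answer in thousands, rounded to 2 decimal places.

About 213.30 thousand are unemployed.

Let U be the number unemployed. The labor force is E + U, and U/(E+U) = 0.0808.
So U = 0.0808 × 2,426.52 / (1 − 0.0808) = 196.0628 / 0.9192 ≈ 213.30 thousand.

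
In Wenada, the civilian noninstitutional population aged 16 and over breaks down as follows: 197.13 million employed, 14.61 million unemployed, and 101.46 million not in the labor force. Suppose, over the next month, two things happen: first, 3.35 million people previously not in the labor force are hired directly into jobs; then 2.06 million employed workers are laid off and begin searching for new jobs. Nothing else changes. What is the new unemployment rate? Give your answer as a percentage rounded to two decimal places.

Initially, labor force = 197.13 + 14.61 = 211.74 million, so u = 14.61/211.74 = 6.90%.
After the first change, employed and labor force both rise by 3.35; unemployed unchanged → E = 200.48, U = 14.61, labor force = 215.09 million.
After the second change, employed falls and unemployed rises by 2.06; labor force unchanged → E = 198.42, U = 16.67, labor force = 215.09 million.
New unemployment rate = 16.67 / 215.09 = 7.75%.

New unemployment rate ≈ 7.75%.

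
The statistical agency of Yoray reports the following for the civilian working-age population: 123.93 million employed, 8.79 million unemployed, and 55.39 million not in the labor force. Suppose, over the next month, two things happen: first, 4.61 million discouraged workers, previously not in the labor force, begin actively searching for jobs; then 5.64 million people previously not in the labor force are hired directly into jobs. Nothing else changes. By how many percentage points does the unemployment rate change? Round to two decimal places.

The unemployment rate changes by +2.75 percentage points.

Initially, labor force = 123.93 + 8.79 = 132.72 million, so u = 8.79/132.72 = 6.62%.
After the first change, unemployed and labor force both rise by 4.61 → E = 123.93, U = 13.40, labor force = 137.33 million.
After the second change, employed and labor force both rise by 5.64; unemployed unchanged → E = 129.57, U = 13.40, labor force = 142.97 million.
New unemployment rate = 13.40 / 142.97 = 9.37%.
Change = 9.37% − 6.62% = +2.75 percentage points.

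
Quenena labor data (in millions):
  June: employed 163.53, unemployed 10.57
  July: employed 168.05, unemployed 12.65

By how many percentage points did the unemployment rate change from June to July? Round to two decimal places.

The unemployment rate changed by +0.93 percentage points.

June: labor force = 163.53 + 10.57 = 174.10; u = 10.57/174.10 = 6.07%.
July: labor force = 168.05 + 12.65 = 180.70; u = 12.65/180.70 = 7.00%.
Change = 7.00% − 6.07% = +0.93 pp.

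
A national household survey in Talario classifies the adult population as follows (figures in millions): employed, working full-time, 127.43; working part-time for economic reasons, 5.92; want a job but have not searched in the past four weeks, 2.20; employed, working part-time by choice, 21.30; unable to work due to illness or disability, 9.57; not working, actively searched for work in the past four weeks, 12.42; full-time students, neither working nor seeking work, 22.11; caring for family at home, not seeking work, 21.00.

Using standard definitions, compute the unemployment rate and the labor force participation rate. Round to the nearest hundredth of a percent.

Employed = 127.43 + 5.92 + 21.30 = 154.65 million (anyone who worked, including part-time for economic reasons, counts as employed).
Unemployed = 12.42 million.
Labor force = 154.65 + 12.42 = 167.07 million.
Not in labor force = 2.20 + 9.57 + 22.11 + 21.00 = 54.88 million (those not working and not actively searching are outside the labor force — including those who want a job but have given up searching).
Civilian working-age population = 167.07 + 54.88 = 221.95 million.
Unemployment rate = 12.42 / 167.07 = 7.43%.
Labor force participation rate = 167.07 / 221.95 = 75.27%.

Unemployment rate ≈ 7.43%; labor force participation rate ≈ 75.27%.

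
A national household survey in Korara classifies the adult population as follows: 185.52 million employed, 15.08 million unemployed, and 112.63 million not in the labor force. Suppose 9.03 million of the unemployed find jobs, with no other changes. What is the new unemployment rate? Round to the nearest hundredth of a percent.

Initially, labor force = 185.52 + 15.08 = 200.60 million, so u = 15.08/200.60 = 7.52%.
After the change, unemployed falls and employed rises by 9.03; labor force unchanged → E = 194.55, U = 6.05, labor force = 200.60 million.
New unemployment rate = 6.05 / 200.60 = 3.02%.

New unemployment rate ≈ 3.02%.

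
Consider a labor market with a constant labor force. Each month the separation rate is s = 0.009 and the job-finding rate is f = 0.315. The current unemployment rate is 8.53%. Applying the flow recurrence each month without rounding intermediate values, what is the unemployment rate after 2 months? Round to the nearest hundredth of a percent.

Unemployment rate after two months ≈ 5.41%.

With a fixed labor force, u_{t+1} = u_t + s·(1−u_t) − f·u_t = u_t·(1−s−f) + s.
Here 1−s−f = 0.676 and s = 0.009.
u_1 = 0.085300 × 0.676 + 0.009 = 0.066663.
u_2 = 0.066663 × 0.676 + 0.009 = 0.054064.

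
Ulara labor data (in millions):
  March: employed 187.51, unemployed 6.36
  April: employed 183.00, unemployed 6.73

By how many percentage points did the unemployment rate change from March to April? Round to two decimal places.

The unemployment rate changed by +0.27 percentage points.

March: labor force = 187.51 + 6.36 = 193.87; u = 6.36/193.87 = 3.28%.
April: labor force = 183.00 + 6.73 = 189.73; u = 6.73/189.73 = 3.55%.
Change = 3.55% − 3.28% = +0.27 pp.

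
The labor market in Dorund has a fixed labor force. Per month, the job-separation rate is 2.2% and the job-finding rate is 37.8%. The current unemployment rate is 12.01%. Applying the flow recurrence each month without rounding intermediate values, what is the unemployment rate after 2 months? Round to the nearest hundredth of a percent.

Unemployment rate after two months ≈ 7.84%.

With a fixed labor force, u_{t+1} = u_t + s·(1−u_t) − f·u_t = u_t·(1−s−f) + s.
Here 1−s−f = 0.600 and s = 0.022.
u_1 = 0.120100 × 0.600 + 0.022 = 0.094060.
u_2 = 0.094060 × 0.600 + 0.022 = 0.078436.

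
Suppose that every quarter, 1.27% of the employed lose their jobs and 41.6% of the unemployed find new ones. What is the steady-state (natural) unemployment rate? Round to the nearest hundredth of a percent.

Steady-state unemployment rate ≈ 2.96%.

At steady state the flows balance: s·E = f·U, so U/(E+U) = s/(s+f).
u* = 1.27 / (1.27 + 41.6) = 1.27 / 42.87 = 2.96%.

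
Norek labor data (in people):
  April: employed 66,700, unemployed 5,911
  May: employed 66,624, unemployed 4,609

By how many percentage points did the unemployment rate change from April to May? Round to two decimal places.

April: labor force = 66,700 + 5,911 = 72,611; u = 5,911/72,611 = 8.14%.
May: labor force = 66,624 + 4,609 = 71,233; u = 4,609/71,233 = 6.47%.
Change = 6.47% − 8.14% = −1.67 pp.

The unemployment rate changed by −1.67 percentage points.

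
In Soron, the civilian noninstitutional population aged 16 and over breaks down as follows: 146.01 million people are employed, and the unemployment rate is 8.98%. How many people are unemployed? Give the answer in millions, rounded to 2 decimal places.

Let U be the number unemployed. The labor force is E + U, and U/(E+U) = 0.0898.
So U = 0.0898 × 146.01 / (1 − 0.0898) = 13.1117 / 0.9102 ≈ 14.41 million.

About 14.41 million are unemployed.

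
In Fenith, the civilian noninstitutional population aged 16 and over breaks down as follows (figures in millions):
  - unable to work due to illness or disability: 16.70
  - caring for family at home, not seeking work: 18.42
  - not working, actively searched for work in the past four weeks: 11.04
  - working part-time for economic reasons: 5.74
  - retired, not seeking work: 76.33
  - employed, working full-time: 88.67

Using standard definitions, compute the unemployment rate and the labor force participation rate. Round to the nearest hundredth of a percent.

Unemployment rate ≈ 10.47%; labor force participation rate ≈ 48.62%.

Employed = 5.74 + 88.67 = 94.41 million (anyone who worked, including part-time for economic reasons, counts as employed).
Unemployed = 11.04 million.
Labor force = 94.41 + 11.04 = 105.45 million.
Not in labor force = 16.70 + 18.42 + 76.33 = 111.45 million (those not working and not actively searching are outside the labor force).
Civilian working-age population = 105.45 + 111.45 = 216.90 million.
Unemployment rate = 11.04 / 105.45 = 10.47%.
Labor force participation rate = 105.45 / 216.90 = 48.62%.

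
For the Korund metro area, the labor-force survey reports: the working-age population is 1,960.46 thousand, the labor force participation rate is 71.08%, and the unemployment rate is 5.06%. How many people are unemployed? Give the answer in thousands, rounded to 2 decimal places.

About 70.51 thousand are unemployed.

Labor force = 0.7108 × 1,960.46 = 1,393.49 thousand.
Unemployed = 0.0506 × 1,393.49 ≈ 70.51 thousand.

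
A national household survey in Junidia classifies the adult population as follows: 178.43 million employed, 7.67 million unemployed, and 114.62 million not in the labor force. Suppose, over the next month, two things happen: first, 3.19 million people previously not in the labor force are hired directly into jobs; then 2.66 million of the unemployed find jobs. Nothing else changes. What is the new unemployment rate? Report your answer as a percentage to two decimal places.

Initially, labor force = 178.43 + 7.67 = 186.10 million, so u = 7.67/186.10 = 4.12%.
After the first change, employed and labor force both rise by 3.19; unemployed unchanged → E = 181.62, U = 7.67, labor force = 189.29 million.
After the second change, unemployed falls and employed rises by 2.66; labor force unchanged → E = 184.28, U = 5.01, labor force = 189.29 million.
New unemployment rate = 5.01 / 189.29 = 2.65%.

New unemployment rate ≈ 2.65%.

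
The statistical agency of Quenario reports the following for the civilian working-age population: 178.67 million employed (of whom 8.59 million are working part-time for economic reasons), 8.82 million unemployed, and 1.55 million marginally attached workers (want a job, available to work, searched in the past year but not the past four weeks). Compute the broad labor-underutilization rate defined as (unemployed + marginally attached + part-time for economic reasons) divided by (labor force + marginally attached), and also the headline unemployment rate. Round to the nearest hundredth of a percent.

Labor force = 178.67 + 8.82 = 187.49 million.
Numerator = 8.82 + 1.55 + 8.59 = 18.96 million.
Denominator = 187.49 + 1.55 = 189.04 million.
Broad rate = 18.96 / 189.04 = 10.03%.
Headline unemployment rate = 8.82 / 187.49 = 4.70%.

Broad underutilization rate ≈ 10.03%; headline unemployment rate ≈ 4.70%.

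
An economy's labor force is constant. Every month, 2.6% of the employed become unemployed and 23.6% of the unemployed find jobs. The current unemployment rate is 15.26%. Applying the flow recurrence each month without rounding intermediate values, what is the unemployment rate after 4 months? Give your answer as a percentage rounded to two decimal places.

Unemployment rate after four months ≈ 11.51%.

With a fixed labor force, u_{t+1} = u_t + s·(1−u_t) − f·u_t = u_t·(1−s−f) + s.
Here 1−s−f = 0.738 and s = 0.026.
u_1 = 0.152600 × 0.738 + 0.026 = 0.138619.
u_2 = 0.138619 × 0.738 + 0.026 = 0.128301.
u_3 = 0.128301 × 0.738 + 0.026 = 0.120686.
u_4 = 0.120686 × 0.738 + 0.026 = 0.115066.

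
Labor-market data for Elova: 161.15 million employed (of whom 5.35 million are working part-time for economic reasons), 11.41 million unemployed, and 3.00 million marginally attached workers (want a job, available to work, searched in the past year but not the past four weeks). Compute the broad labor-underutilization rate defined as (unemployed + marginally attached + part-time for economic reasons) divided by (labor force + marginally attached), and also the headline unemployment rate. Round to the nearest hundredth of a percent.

Broad underutilization rate ≈ 11.26%; headline unemployment rate ≈ 6.61%.

Labor force = 161.15 + 11.41 = 172.56 million.
Numerator = 11.41 + 3.00 + 5.35 = 19.76 million.
Denominator = 172.56 + 3.00 = 175.56 million.
Broad rate = 19.76 / 175.56 = 11.26%.
Headline unemployment rate = 11.41 / 172.56 = 6.61%.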